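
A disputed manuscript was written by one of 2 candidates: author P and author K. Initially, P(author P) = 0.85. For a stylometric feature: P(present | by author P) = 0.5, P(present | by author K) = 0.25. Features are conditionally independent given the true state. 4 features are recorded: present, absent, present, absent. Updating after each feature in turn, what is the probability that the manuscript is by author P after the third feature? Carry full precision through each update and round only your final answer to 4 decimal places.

Apply Bayes' rule sequentially, carrying P(author P) forward.
After 'present': P(author P) = 0.5·0.8500 / (0.5·0.8500 + 0.25·0.1500) ≈ 0.9189
After 'absent': P(author P) = 0.5·0.9189 / (0.5·0.9189 + 0.75·0.0811) ≈ 0.8831
After 'present': P(author P) = 0.5·0.8831 / (0.5·0.8831 + 0.25·0.1169) ≈ 0.9379

0.9379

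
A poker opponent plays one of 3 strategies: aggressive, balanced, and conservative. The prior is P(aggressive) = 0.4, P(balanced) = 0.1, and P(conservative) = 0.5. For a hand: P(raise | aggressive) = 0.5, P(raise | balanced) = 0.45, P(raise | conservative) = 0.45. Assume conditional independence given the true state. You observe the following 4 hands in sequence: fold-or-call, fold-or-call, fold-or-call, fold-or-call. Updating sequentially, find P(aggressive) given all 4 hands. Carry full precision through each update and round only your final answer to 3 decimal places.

After 'fold-or-call': normaliser = 0.5·0.4000 + 0.55·0.1000 + 0.55·0.5000; P(aggressive) ≈ 0.3774, P(balanced) ≈ 0.1038, P(conservative) ≈ 0.5189
After 'fold-or-call': normaliser = 0.5·0.3774 + 0.55·0.1038 + 0.55·0.5189; P(aggressive) ≈ 0.3552, P(balanced) ≈ 0.1075, P(conservative) ≈ 0.5373
After 'fold-or-call': normaliser = 0.5·0.3552 + 0.55·0.1075 + 0.55·0.5373; P(aggressive) ≈ 0.3337, P(balanced) ≈ 0.1110, P(conservative) ≈ 0.5552
After 'fold-or-call': normaliser = 0.5·0.3337 + 0.55·0.1110 + 0.55·0.5552; P(aggressive) ≈ 0.3129, P(balanced) ≈ 0.1145, P(conservative) ≈ 0.5726

0.313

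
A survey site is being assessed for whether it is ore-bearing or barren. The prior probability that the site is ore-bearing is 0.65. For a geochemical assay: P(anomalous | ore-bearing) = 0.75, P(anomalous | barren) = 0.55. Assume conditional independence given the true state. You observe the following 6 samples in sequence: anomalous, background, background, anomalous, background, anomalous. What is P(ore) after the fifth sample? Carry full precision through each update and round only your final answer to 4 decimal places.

Each posterior becomes the prior for the next update.
After 'anomalous': P(ore) = 0.75·0.6500 / (0.75·0.6500 + 0.55·0.3500) ≈ 0.7169
After 'background': P(ore) = 0.25·0.7169 / (0.25·0.7169 + 0.45·0.2831) ≈ 0.5845
After 'background': P(ore) = 0.25·0.5845 / (0.25·0.5845 + 0.45·0.4155) ≈ 0.4387
After 'anomalous': P(ore) = 0.75·0.4387 / (0.75·0.4387 + 0.55·0.5613) ≈ 0.5159
After 'background': P(ore) = 0.25·0.5159 / (0.25·0.5159 + 0.45·0.4841) ≈ 0.3719

0.3719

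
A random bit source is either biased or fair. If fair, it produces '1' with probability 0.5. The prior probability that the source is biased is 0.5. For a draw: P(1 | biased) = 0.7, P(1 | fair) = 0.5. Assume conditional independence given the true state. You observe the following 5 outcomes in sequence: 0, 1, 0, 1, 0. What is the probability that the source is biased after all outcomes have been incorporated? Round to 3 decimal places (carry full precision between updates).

0.297

After '0': P(biased) = 0.3·0.5000 / (0.3·0.5000 + 0.5·0.5000) ≈ 0.3750
After '1': P(biased) = 0.7·0.3750 / (0.7·0.3750 + 0.5·0.6250) ≈ 0.4565
After '0': P(biased) = 0.3·0.4565 / (0.3·0.4565 + 0.5·0.5435) ≈ 0.3351
After '1': P(biased) = 0.7·0.3351 / (0.7·0.3351 + 0.5·0.6649) ≈ 0.4137
After '0': P(biased) = 0.3·0.4137 / (0.3·0.4137 + 0.5·0.5863) ≈ 0.2974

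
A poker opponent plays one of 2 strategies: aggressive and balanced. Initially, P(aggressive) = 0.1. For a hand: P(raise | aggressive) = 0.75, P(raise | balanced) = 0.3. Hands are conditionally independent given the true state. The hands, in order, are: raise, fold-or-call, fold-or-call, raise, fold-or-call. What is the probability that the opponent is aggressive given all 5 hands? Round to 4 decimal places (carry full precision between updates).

0.0307

After 'raise': P(aggressive) = 0.75·0.1000 / (0.75·0.1000 + 0.3·0.9000) ≈ 0.2174
After 'fold-or-call': P(aggressive) = 0.25·0.2174 / (0.25·0.2174 + 0.7·0.7826) ≈ 0.0903
After 'fold-or-call': P(aggressive) = 0.25·0.0903 / (0.25·0.0903 + 0.7·0.9097) ≈ 0.0342
After 'raise': P(aggressive) = 0.75·0.0342 / (0.75·0.0342 + 0.3·0.9658) ≈ 0.0814
After 'fold-or-call': P(aggressive) = 0.25·0.0814 / (0.25·0.0814 + 0.7·0.9186) ≈ 0.0307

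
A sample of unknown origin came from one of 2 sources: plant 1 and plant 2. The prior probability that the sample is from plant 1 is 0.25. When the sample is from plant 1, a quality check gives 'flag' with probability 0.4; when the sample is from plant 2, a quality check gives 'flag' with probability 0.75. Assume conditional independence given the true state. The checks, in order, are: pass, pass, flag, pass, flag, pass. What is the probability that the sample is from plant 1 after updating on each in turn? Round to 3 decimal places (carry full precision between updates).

Each posterior becomes the prior for the next update.
After 'pass': P(plant 1) = 0.6·0.2500 / (0.6·0.2500 + 0.25·0.7500) ≈ 0.4444
After 'pass': P(plant 1) = 0.6·0.4444 / (0.6·0.4444 + 0.25·0.5556) ≈ 0.6575
After 'flag': P(plant 1) = 0.4·0.6575 / (0.4·0.6575 + 0.75·0.3425) ≈ 0.5059
After 'pass': P(plant 1) = 0.6·0.5059 / (0.6·0.5059 + 0.25·0.4941) ≈ 0.7108
After 'flag': P(plant 1) = 0.4·0.7108 / (0.4·0.7108 + 0.75·0.2892) ≈ 0.5672
After 'pass': P(plant 1) = 0.6·0.5672 / (0.6·0.5672 + 0.25·0.4328) ≈ 0.7588

0.759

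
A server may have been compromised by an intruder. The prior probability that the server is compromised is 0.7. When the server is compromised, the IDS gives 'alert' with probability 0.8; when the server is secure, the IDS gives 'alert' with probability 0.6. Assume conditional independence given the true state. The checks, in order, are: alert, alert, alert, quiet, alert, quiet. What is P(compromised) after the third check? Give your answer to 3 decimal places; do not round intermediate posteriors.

After 'alert': P(compromised) = 0.8·0.7000 / (0.8·0.7000 + 0.6·0.3000) ≈ 0.7568
After 'alert': P(compromised) = 0.8·0.7568 / (0.8·0.7568 + 0.6·0.2432) ≈ 0.8058
After 'alert': P(compromised) = 0.8·0.8058 / (0.8·0.8058 + 0.6·0.1942) ≈ 0.8469

0.847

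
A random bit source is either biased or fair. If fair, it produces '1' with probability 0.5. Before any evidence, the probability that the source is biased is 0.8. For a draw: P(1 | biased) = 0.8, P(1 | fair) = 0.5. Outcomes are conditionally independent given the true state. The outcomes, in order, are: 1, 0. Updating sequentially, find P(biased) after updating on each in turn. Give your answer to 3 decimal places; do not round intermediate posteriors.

0.719

After '1': P(biased) = 0.8·0.8000 / (0.8·0.8000 + 0.5·0.2000) ≈ 0.8649
After '0': P(biased) = 0.2·0.8649 / (0.2·0.8649 + 0.5·0.1351) ≈ 0.7191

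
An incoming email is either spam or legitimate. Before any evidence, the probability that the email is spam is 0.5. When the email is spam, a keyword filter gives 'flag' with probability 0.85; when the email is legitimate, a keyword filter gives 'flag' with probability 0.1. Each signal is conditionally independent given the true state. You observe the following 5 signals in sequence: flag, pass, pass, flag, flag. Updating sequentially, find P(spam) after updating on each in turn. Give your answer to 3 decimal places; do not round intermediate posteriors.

Apply Bayes' rule sequentially, carrying P(spam) forward.
After 'flag': P(spam) = 0.85·0.5000 / (0.85·0.5000 + 0.1·0.5000) ≈ 0.8947
After 'pass': P(spam) = 0.15·0.8947 / (0.15·0.8947 + 0.9·0.1053) ≈ 0.5862
After 'pass': P(spam) = 0.15·0.5862 / (0.15·0.5862 + 0.9·0.4138) ≈ 0.1910
After 'flag': P(spam) = 0.85·0.1910 / (0.85·0.1910 + 0.1·0.8090) ≈ 0.6674
After 'flag': P(spam) = 0.85·0.6674 / (0.85·0.6674 + 0.1·0.3326) ≈ 0.9446

0.945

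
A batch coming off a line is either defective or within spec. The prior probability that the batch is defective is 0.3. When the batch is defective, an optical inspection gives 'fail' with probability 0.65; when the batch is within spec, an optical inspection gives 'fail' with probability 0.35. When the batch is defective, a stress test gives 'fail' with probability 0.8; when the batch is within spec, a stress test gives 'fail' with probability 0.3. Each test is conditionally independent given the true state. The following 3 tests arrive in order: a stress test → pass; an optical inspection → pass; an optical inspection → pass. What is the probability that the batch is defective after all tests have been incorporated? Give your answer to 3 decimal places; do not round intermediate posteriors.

After a stress test='pass': P(defective) = 0.2·0.3000 / (0.2·0.3000 + 0.7·0.7000) ≈ 0.1091
After an optical inspection='pass': P(defective) = 0.35·0.1091 / (0.35·0.1091 + 0.65·0.8909) ≈ 0.0619
After an optical inspection='pass': P(defective) = 0.35·0.0619 / (0.35·0.0619 + 0.65·0.9381) ≈ 0.0343

0.034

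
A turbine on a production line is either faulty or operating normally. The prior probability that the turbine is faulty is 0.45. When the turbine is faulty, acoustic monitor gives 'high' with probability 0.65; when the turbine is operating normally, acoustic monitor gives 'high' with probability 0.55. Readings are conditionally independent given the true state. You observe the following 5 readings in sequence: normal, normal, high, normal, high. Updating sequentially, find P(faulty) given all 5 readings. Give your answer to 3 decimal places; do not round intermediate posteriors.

0.350

After 'normal': P(faulty) = 0.35·0.4500 / (0.35·0.4500 + 0.45·0.5500) ≈ 0.3889
After 'normal': P(faulty) = 0.35·0.3889 / (0.35·0.3889 + 0.45·0.6111) ≈ 0.3311
After 'high': P(faulty) = 0.65·0.3311 / (0.65·0.3311 + 0.55·0.6689) ≈ 0.3691
After 'normal': P(faulty) = 0.35·0.3691 / (0.35·0.3691 + 0.45·0.6309) ≈ 0.3127
After 'high': P(faulty) = 0.65·0.3127 / (0.65·0.3127 + 0.55·0.6873) ≈ 0.3497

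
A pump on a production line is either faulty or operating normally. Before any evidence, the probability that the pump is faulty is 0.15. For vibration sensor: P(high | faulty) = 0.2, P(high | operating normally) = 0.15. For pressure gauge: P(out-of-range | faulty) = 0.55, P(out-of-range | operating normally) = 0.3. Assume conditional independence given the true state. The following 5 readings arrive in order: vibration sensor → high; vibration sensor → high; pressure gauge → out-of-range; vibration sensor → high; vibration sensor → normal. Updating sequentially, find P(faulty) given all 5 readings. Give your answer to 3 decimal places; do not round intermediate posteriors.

Each posterior becomes the prior for the next update.
After vibration sensor='high': P(faulty) = 0.2·0.1500 / (0.2·0.1500 + 0.15·0.8500) ≈ 0.1905
After vibration sensor='high': P(faulty) = 0.2·0.1905 / (0.2·0.1905 + 0.15·0.8095) ≈ 0.2388
After pressure gauge='out-of-range': P(faulty) = 0.55·0.2388 / (0.55·0.2388 + 0.3·0.7612) ≈ 0.3651
After vibration sensor='high': P(faulty) = 0.2·0.3651 / (0.2·0.3651 + 0.15·0.6349) ≈ 0.4340
After vibration sensor='normal': P(faulty) = 0.8·0.4340 / (0.8·0.4340 + 0.85·0.5660) ≈ 0.4192

0.419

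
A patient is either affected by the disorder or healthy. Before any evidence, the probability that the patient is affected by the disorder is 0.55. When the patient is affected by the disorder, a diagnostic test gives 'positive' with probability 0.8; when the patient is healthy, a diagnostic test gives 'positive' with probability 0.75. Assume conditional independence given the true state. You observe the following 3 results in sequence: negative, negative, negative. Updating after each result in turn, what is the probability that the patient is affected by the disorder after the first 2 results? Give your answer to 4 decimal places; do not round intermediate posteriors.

Apply Bayes' rule sequentially, carrying P(affected) forward.
After 'negative': P(affected) = 0.2·0.5500 / (0.2·0.5500 + 0.25·0.4500) ≈ 0.4944
After 'negative': P(affected) = 0.2·0.4944 / (0.2·0.4944 + 0.25·0.5056) ≈ 0.4389

0.4389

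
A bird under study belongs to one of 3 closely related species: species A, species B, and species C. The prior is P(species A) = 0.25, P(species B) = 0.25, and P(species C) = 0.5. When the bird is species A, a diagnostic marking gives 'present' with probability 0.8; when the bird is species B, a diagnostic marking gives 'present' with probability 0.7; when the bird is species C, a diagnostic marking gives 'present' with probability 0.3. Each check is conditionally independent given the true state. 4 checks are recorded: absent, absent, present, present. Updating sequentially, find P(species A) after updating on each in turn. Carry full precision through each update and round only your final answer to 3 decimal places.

0.162

After 'absent': normaliser = 0.2·0.2500 + 0.3·0.2500 + 0.7·0.5000; P(species A) ≈ 0.1053, P(species B) ≈ 0.1579, P(species C) ≈ 0.7368
After 'absent': normaliser = 0.2·0.1053 + 0.3·0.1579 + 0.7·0.7368; P(species A) ≈ 0.0360, P(species B) ≈ 0.0811, P(species C) ≈ 0.8829
After 'present': normaliser = 0.8·0.0360 + 0.7·0.0811 + 0.3·0.8829; P(species A) ≈ 0.0823, P(species B) ≈ 0.1620, P(species C) ≈ 0.7558
After 'present': normaliser = 0.8·0.0823 + 0.7·0.1620 + 0.3·0.7558; P(species A) ≈ 0.1621, P(species B) ≈ 0.2793, P(species C) ≈ 0.5586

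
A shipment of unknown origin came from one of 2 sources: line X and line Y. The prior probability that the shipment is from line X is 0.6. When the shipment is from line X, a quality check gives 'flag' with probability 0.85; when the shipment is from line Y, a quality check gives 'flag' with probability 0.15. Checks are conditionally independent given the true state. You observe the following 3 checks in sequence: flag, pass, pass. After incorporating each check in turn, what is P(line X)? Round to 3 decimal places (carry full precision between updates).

Apply Bayes' rule sequentially, carrying P(line X) forward.
After 'flag': P(line X) = 0.85·0.6000 / (0.85·0.6000 + 0.15·0.4000) ≈ 0.8947
After 'pass': P(line X) = 0.15·0.8947 / (0.15·0.8947 + 0.85·0.1053) ≈ 0.6000
After 'pass': P(line X) = 0.15·0.6000 / (0.15·0.6000 + 0.85·0.4000) ≈ 0.2093

0.209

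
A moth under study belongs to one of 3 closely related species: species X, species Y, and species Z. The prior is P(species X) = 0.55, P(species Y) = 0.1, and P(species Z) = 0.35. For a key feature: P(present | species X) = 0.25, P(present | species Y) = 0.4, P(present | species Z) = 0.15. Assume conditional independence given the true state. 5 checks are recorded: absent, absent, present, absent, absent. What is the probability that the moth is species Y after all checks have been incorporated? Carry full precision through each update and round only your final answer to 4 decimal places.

0.0681

After 'absent': normaliser = 0.75·0.5500 + 0.6·0.1000 + 0.85·0.3500; P(species X) ≈ 0.5357, P(species Y) ≈ 0.0779, P(species Z) ≈ 0.3864
After 'absent': normaliser = 0.75·0.5357 + 0.6·0.0779 + 0.85·0.3864; P(species X) ≈ 0.5171, P(species Y) ≈ 0.0602, P(species Z) ≈ 0.4227
After 'present': normaliser = 0.25·0.5171 + 0.4·0.0602 + 0.15·0.4227; P(species X) ≈ 0.5964, P(species Y) ≈ 0.1110, P(species Z) ≈ 0.2925
After 'absent': normaliser = 0.75·0.5964 + 0.6·0.1110 + 0.85·0.2925; P(species X) ≈ 0.5866, P(species Y) ≈ 0.0874, P(species Z) ≈ 0.3260
After 'absent': normaliser = 0.75·0.5866 + 0.6·0.0874 + 0.85·0.3260; P(species X) ≈ 0.5717, P(species Y) ≈ 0.0681, P(species Z) ≈ 0.3601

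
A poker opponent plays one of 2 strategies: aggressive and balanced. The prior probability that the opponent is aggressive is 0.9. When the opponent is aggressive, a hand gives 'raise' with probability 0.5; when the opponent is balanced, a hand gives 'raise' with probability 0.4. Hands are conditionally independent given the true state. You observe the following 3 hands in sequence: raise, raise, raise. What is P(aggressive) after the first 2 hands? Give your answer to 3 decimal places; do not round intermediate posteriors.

Apply Bayes' rule sequentially, carrying P(aggressive) forward.
After 'raise': P(aggressive) = 0.5·0.9000 / (0.5·0.9000 + 0.4·0.1000) ≈ 0.9184
After 'raise': P(aggressive) = 0.5·0.9184 / (0.5·0.9184 + 0.4·0.0816) ≈ 0.9336

0.934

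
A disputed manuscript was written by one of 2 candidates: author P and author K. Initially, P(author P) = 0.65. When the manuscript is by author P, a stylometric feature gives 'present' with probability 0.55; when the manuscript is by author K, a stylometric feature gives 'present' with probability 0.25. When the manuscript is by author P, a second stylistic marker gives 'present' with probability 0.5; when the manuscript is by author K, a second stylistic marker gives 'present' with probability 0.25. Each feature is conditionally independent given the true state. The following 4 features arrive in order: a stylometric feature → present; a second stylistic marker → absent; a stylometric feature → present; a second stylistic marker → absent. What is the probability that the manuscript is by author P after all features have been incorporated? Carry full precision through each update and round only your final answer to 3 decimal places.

After a stylometric feature='present': P(author P) = 0.55·0.6500 / (0.55·0.6500 + 0.25·0.3500) ≈ 0.8034
After a second stylistic marker='absent': P(author P) = 0.5·0.8034 / (0.5·0.8034 + 0.75·0.1966) ≈ 0.7315
After a stylometric feature='present': P(author P) = 0.55·0.7315 / (0.55·0.7315 + 0.25·0.2685) ≈ 0.8570
After a second stylistic marker='absent': P(author P) = 0.5·0.8570 / (0.5·0.8570 + 0.75·0.1430) ≈ 0.7998

0.800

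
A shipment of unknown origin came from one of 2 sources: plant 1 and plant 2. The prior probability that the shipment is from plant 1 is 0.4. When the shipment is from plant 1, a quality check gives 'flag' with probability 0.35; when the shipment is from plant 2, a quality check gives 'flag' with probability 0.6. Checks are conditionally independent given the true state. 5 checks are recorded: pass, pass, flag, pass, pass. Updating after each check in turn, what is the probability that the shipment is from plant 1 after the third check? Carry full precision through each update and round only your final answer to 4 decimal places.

0.5066

After 'pass': P(plant 1) = 0.65·0.4000 / (0.65·0.4000 + 0.4·0.6000) ≈ 0.5200
After 'pass': P(plant 1) = 0.65·0.5200 / (0.65·0.5200 + 0.4·0.4800) ≈ 0.6377
After 'flag': P(plant 1) = 0.35·0.6377 / (0.35·0.6377 + 0.6·0.3623) ≈ 0.5066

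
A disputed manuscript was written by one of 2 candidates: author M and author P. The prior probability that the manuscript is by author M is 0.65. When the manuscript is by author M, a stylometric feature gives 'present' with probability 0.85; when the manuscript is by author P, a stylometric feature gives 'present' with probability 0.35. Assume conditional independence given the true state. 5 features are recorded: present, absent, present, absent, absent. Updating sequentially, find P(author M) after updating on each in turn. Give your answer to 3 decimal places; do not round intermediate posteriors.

After 'present': P(author M) = 0.85·0.6500 / (0.85·0.6500 + 0.35·0.3500) ≈ 0.8185
After 'absent': P(author M) = 0.15·0.8185 / (0.15·0.8185 + 0.65·0.1815) ≈ 0.5100
After 'present': P(author M) = 0.85·0.5100 / (0.85·0.5100 + 0.35·0.4900) ≈ 0.7165
After 'absent': P(author M) = 0.15·0.7165 / (0.15·0.7165 + 0.65·0.2835) ≈ 0.3684
After 'absent': P(author M) = 0.15·0.3684 / (0.15·0.3684 + 0.65·0.6316) ≈ 0.1186

0.119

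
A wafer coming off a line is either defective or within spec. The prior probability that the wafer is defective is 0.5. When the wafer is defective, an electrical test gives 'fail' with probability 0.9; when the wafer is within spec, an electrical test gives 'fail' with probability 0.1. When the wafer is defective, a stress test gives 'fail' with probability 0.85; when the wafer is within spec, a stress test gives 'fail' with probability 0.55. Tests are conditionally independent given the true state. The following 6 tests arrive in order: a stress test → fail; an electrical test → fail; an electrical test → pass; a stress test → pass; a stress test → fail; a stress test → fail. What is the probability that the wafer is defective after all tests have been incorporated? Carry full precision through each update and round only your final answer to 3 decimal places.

Each posterior becomes the prior for the next update.
After a stress test='fail': P(defective) = 0.85·0.5000 / (0.85·0.5000 + 0.55·0.5000) ≈ 0.6071
After an electrical test='fail': P(defective) = 0.9·0.6071 / (0.9·0.6071 + 0.1·0.3929) ≈ 0.9329
After an electrical test='pass': P(defective) = 0.1·0.9329 / (0.1·0.9329 + 0.9·0.0671) ≈ 0.6071
After a stress test='pass': P(defective) = 0.15·0.6071 / (0.15·0.6071 + 0.45·0.3929) ≈ 0.3400
After a stress test='fail': P(defective) = 0.85·0.3400 / (0.85·0.3400 + 0.55·0.6600) ≈ 0.4433
After a stress test='fail': P(defective) = 0.85·0.4433 / (0.85·0.4433 + 0.55·0.5567) ≈ 0.5517

0.552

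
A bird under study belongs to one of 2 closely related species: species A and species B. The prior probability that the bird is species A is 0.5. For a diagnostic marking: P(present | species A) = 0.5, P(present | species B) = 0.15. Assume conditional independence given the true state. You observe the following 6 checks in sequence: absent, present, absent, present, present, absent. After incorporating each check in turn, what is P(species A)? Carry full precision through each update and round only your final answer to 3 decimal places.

Apply Bayes' rule sequentially, carrying P(species A) forward.
After 'absent': P(species A) = 0.5·0.5000 / (0.5·0.5000 + 0.85·0.5000) ≈ 0.3704
After 'present': P(species A) = 0.5·0.3704 / (0.5·0.3704 + 0.15·0.6296) ≈ 0.6623
After 'absent': P(species A) = 0.5·0.6623 / (0.5·0.6623 + 0.85·0.3377) ≈ 0.5356
After 'present': P(species A) = 0.5·0.5356 / (0.5·0.5356 + 0.15·0.4644) ≈ 0.7936
After 'present': P(species A) = 0.5·0.7936 / (0.5·0.7936 + 0.15·0.2064) ≈ 0.9276
After 'absent': P(species A) = 0.5·0.9276 / (0.5·0.9276 + 0.85·0.0724) ≈ 0.8829

0.883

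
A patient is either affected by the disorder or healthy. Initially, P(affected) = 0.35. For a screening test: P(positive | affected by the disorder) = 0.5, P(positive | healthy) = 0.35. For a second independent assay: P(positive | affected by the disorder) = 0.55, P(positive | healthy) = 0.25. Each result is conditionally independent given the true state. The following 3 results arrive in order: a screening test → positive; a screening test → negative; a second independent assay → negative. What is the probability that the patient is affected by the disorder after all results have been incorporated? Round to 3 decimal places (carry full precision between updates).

0.262

Each posterior becomes the prior for the next update.
After a screening test='positive': P(affected) = 0.5·0.3500 / (0.5·0.3500 + 0.35·0.6500) ≈ 0.4348
After a screening test='negative': P(affected) = 0.5·0.4348 / (0.5·0.4348 + 0.65·0.5652) ≈ 0.3717
After a second independent assay='negative': P(affected) = 0.45·0.3717 / (0.45·0.3717 + 0.75·0.6283) ≈ 0.2620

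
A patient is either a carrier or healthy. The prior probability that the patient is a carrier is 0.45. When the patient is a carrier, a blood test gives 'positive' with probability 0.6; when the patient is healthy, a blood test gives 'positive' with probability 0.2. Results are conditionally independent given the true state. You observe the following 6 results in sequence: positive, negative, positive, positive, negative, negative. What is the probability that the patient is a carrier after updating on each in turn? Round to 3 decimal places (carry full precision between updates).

Apply Bayes' rule sequentially, carrying P(carrier) forward.
After 'positive': P(carrier) = 0.6·0.4500 / (0.6·0.4500 + 0.2·0.5500) ≈ 0.7105
After 'negative': P(carrier) = 0.4·0.7105 / (0.4·0.7105 + 0.8·0.2895) ≈ 0.5510
After 'positive': P(carrier) = 0.6·0.5510 / (0.6·0.5510 + 0.2·0.4490) ≈ 0.7864
After 'positive': P(carrier) = 0.6·0.7864 / (0.6·0.7864 + 0.2·0.2136) ≈ 0.9170
After 'negative': P(carrier) = 0.4·0.9170 / (0.4·0.9170 + 0.8·0.0830) ≈ 0.8467
After 'negative': P(carrier) = 0.4·0.8467 / (0.4·0.8467 + 0.8·0.1533) ≈ 0.7341

0.734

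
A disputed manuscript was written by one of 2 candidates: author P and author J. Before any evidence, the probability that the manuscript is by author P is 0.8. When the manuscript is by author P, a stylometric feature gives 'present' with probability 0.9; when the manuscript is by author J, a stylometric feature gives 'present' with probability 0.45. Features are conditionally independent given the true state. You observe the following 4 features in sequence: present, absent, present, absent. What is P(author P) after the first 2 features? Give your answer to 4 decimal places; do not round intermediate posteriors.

0.5926

After 'present': P(author P) = 0.9·0.8000 / (0.9·0.8000 + 0.45·0.2000) ≈ 0.8889
After 'absent': P(author P) = 0.1·0.8889 / (0.1·0.8889 + 0.55·0.1111) ≈ 0.5926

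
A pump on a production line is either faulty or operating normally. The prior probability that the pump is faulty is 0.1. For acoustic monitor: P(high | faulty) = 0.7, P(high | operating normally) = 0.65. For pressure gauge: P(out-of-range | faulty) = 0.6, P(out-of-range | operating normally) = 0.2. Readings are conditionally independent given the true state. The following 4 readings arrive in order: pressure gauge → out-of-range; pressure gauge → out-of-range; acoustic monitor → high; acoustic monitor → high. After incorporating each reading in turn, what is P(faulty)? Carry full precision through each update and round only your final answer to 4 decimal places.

0.5370

After pressure gauge='out-of-range': P(faulty) = 0.6·0.1000 / (0.6·0.1000 + 0.2·0.9000) ≈ 0.2500
After pressure gauge='out-of-range': P(faulty) = 0.6·0.2500 / (0.6·0.2500 + 0.2·0.7500) ≈ 0.5000
After acoustic monitor='high': P(faulty) = 0.7·0.5000 / (0.7·0.5000 + 0.65·0.5000) ≈ 0.5185
After acoustic monitor='high': P(faulty) = 0.7·0.5185 / (0.7·0.5185 + 0.65·0.4815) ≈ 0.5370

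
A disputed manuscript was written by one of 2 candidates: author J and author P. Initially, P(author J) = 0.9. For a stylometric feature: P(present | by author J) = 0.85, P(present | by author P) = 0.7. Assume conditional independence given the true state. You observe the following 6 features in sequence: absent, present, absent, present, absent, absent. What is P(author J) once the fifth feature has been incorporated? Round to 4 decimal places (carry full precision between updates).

After 'absent': P(author J) = 0.15·0.9000 / (0.15·0.9000 + 0.3·0.1000) ≈ 0.8182
After 'present': P(author J) = 0.85·0.8182 / (0.85·0.8182 + 0.7·0.1818) ≈ 0.8453
After 'absent': P(author J) = 0.15·0.8453 / (0.15·0.8453 + 0.3·0.1547) ≈ 0.7321
After 'present': P(author J) = 0.85·0.7321 / (0.85·0.7321 + 0.7·0.2679) ≈ 0.7684
After 'absent': P(author J) = 0.15·0.7684 / (0.15·0.7684 + 0.3·0.2316) ≈ 0.6239

0.6239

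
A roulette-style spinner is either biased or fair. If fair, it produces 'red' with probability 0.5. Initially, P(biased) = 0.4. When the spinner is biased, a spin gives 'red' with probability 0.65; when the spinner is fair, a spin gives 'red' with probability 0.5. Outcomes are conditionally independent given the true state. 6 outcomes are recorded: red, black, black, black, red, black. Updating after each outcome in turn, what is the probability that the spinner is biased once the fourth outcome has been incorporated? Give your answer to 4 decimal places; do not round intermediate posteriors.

0.2291

After 'red': P(biased) = 0.65·0.4000 / (0.65·0.4000 + 0.5·0.6000) ≈ 0.4643
After 'black': P(biased) = 0.35·0.4643 / (0.35·0.4643 + 0.5·0.5357) ≈ 0.3776
After 'black': P(biased) = 0.35·0.3776 / (0.35·0.3776 + 0.5·0.6224) ≈ 0.2981
After 'black': P(biased) = 0.35·0.2981 / (0.35·0.2981 + 0.5·0.7019) ≈ 0.2291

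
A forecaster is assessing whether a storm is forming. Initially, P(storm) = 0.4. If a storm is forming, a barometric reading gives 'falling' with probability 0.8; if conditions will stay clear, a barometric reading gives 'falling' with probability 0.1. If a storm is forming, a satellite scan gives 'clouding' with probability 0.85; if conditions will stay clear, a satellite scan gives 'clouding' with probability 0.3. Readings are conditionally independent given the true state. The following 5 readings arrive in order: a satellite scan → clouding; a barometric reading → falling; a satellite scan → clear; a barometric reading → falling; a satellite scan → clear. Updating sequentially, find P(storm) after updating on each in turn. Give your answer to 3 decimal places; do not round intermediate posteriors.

0.847

After a satellite scan='clouding': P(storm) = 0.85·0.4000 / (0.85·0.4000 + 0.3·0.6000) ≈ 0.6538
After a barometric reading='falling': P(storm) = 0.8·0.6538 / (0.8·0.6538 + 0.1·0.3462) ≈ 0.9379
After a satellite scan='clear': P(storm) = 0.15·0.9379 / (0.15·0.9379 + 0.7·0.0621) ≈ 0.7640
After a barometric reading='falling': P(storm) = 0.8·0.7640 / (0.8·0.7640 + 0.1·0.2360) ≈ 0.9628
After a satellite scan='clear': P(storm) = 0.15·0.9628 / (0.15·0.9628 + 0.7·0.0372) ≈ 0.8474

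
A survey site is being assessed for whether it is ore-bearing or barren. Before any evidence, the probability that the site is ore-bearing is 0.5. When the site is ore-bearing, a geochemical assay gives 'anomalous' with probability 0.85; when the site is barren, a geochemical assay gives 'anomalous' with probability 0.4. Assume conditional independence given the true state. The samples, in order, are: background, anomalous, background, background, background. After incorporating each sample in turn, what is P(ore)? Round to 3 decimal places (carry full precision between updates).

0.008

Apply Bayes' rule sequentially, carrying P(ore) forward.
After 'background': P(ore) = 0.15·0.5000 / (0.15·0.5000 + 0.6·0.5000) ≈ 0.2000
After 'anomalous': P(ore) = 0.85·0.2000 / (0.85·0.2000 + 0.4·0.8000) ≈ 0.3469
After 'background': P(ore) = 0.15·0.3469 / (0.15·0.3469 + 0.6·0.6531) ≈ 0.1172
After 'background': P(ore) = 0.15·0.1172 / (0.15·0.1172 + 0.6·0.8828) ≈ 0.0321
After 'background': P(ore) = 0.15·0.0321 / (0.15·0.0321 + 0.6·0.9679) ≈ 0.0082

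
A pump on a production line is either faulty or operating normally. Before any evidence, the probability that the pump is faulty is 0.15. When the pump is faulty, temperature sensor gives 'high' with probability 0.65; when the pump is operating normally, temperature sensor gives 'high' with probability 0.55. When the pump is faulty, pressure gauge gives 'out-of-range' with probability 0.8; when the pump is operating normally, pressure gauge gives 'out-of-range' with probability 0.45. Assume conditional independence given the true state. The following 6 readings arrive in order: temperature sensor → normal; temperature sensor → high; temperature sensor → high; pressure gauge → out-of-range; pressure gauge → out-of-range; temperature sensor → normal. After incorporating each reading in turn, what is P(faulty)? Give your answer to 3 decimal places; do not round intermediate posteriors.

After temperature sensor='normal': P(faulty) = 0.35·0.1500 / (0.35·0.1500 + 0.45·0.8500) ≈ 0.1207
After temperature sensor='high': P(faulty) = 0.65·0.1207 / (0.65·0.1207 + 0.55·0.8793) ≈ 0.1396
After temperature sensor='high': P(faulty) = 0.65·0.1396 / (0.65·0.1396 + 0.55·0.8604) ≈ 0.1609
After pressure gauge='out-of-range': P(faulty) = 0.8·0.1609 / (0.8·0.1609 + 0.45·0.8391) ≈ 0.2542
After pressure gauge='out-of-range': P(faulty) = 0.8·0.2542 / (0.8·0.2542 + 0.45·0.7458) ≈ 0.3773
After temperature sensor='normal': P(faulty) = 0.35·0.3773 / (0.35·0.3773 + 0.45·0.6227) ≈ 0.3203

0.320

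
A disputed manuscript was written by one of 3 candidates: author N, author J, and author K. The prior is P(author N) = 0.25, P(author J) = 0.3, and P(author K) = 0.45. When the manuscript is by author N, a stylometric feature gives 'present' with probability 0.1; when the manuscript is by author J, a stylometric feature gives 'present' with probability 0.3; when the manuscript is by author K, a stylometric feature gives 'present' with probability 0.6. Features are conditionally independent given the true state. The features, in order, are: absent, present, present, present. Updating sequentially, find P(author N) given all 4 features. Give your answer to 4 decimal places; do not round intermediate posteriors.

0.0050

After 'absent': normaliser = 0.9·0.2500 + 0.7·0.3000 + 0.4·0.4500; P(author N) ≈ 0.3659, P(author J) ≈ 0.3415, P(author K) ≈ 0.2927
After 'present': normaliser = 0.1·0.3659 + 0.3·0.3415 + 0.6·0.2927; P(author N) ≈ 0.1163, P(author J) ≈ 0.3256, P(author K) ≈ 0.5581
After 'present': normaliser = 0.1·0.1163 + 0.3·0.3256 + 0.6·0.5581; P(author N) ≈ 0.0262, P(author J) ≈ 0.2199, P(author K) ≈ 0.7539
After 'present': normaliser = 0.1·0.0262 + 0.3·0.2199 + 0.6·0.7539; P(author N) ≈ 0.0050, P(author J) ≈ 0.1266, P(author K) ≈ 0.8683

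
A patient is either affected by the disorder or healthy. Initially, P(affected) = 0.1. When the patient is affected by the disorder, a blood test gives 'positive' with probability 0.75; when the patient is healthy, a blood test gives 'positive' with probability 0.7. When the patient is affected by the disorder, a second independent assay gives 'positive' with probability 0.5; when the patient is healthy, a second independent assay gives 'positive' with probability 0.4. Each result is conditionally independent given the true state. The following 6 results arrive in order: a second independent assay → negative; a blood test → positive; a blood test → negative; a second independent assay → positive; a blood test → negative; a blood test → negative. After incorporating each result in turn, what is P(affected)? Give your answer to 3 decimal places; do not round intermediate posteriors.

After a second independent assay='negative': P(affected) = 0.5·0.1000 / (0.5·0.1000 + 0.6·0.9000) ≈ 0.0847
After a blood test='positive': P(affected) = 0.75·0.0847 / (0.75·0.0847 + 0.7·0.9153) ≈ 0.0903
After a blood test='negative': P(affected) = 0.25·0.0903 / (0.25·0.0903 + 0.3·0.9097) ≈ 0.0764
After a second independent assay='positive': P(affected) = 0.5·0.0764 / (0.5·0.0764 + 0.4·0.9236) ≈ 0.0937
After a blood test='negative': P(affected) = 0.25·0.0937 / (0.25·0.0937 + 0.3·0.9063) ≈ 0.0793
After a blood test='negative': P(affected) = 0.25·0.0793 / (0.25·0.0793 + 0.3·0.9207) ≈ 0.0670

0.067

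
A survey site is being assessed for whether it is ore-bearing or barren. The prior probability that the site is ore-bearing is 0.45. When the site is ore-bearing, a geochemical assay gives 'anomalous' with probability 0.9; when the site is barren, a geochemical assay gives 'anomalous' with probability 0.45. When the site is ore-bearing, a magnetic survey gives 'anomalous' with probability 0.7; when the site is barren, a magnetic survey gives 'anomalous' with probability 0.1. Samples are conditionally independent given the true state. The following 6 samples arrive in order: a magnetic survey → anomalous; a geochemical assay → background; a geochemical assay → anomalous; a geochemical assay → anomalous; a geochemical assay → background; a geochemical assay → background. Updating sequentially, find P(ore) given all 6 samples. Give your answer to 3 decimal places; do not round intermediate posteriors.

After a magnetic survey='anomalous': P(ore) = 0.7·0.4500 / (0.7·0.4500 + 0.1·0.5500) ≈ 0.8514
After a geochemical assay='background': P(ore) = 0.1·0.8514 / (0.1·0.8514 + 0.55·0.1486) ≈ 0.5101
After a geochemical assay='anomalous': P(ore) = 0.9·0.5101 / (0.9·0.5101 + 0.45·0.4899) ≈ 0.6756
After a geochemical assay='anomalous': P(ore) = 0.9·0.6756 / (0.9·0.6756 + 0.45·0.3244) ≈ 0.8064
After a geochemical assay='background': P(ore) = 0.1·0.8064 / (0.1·0.8064 + 0.55·0.1936) ≈ 0.4310
After a geochemical assay='background': P(ore) = 0.1·0.4310 / (0.1·0.4310 + 0.55·0.5690) ≈ 0.1210

0.121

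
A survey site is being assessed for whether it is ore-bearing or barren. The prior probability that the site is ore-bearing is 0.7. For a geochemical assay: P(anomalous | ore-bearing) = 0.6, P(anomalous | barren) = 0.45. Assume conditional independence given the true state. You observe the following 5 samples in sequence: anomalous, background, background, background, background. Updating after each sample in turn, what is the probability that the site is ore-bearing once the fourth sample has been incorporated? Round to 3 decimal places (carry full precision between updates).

0.545

After 'anomalous': P(ore) = 0.6·0.7000 / (0.6·0.7000 + 0.45·0.3000) ≈ 0.7568
After 'background': P(ore) = 0.4·0.7568 / (0.4·0.7568 + 0.55·0.2432) ≈ 0.6935
After 'background': P(ore) = 0.4·0.6935 / (0.4·0.6935 + 0.55·0.3065) ≈ 0.6220
After 'background': P(ore) = 0.4·0.6220 / (0.4·0.6220 + 0.55·0.3780) ≈ 0.5448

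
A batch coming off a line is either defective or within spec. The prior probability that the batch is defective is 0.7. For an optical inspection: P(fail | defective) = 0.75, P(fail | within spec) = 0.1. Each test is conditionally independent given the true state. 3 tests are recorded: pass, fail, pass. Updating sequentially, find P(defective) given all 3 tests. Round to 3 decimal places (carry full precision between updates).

After 'pass': P(defective) = 0.25·0.7000 / (0.25·0.7000 + 0.9·0.3000) ≈ 0.3933
After 'fail': P(defective) = 0.75·0.3933 / (0.75·0.3933 + 0.1·0.6067) ≈ 0.8294
After 'pass': P(defective) = 0.25·0.8294 / (0.25·0.8294 + 0.9·0.1706) ≈ 0.5745

0.575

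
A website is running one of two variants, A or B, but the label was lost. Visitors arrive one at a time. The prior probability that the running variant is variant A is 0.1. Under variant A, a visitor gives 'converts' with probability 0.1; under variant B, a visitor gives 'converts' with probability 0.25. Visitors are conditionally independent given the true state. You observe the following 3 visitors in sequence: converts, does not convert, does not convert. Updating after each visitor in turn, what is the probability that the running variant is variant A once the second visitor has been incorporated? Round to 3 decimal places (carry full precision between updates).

0.051

After 'converts': P(A) = 0.1·0.1000 / (0.1·0.1000 + 0.25·0.9000) ≈ 0.0426
After 'does not convert': P(A) = 0.9·0.0426 / (0.9·0.0426 + 0.75·0.9574) ≈ 0.0506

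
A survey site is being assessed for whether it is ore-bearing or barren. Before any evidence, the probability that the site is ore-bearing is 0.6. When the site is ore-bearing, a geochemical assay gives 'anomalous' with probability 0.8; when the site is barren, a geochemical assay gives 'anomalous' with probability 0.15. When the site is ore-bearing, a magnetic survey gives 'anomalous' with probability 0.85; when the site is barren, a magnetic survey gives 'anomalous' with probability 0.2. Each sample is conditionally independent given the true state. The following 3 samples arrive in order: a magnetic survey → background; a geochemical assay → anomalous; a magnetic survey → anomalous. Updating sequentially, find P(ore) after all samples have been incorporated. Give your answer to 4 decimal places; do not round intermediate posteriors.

Each posterior becomes the prior for the next update.
After a magnetic survey='background': P(ore) = 0.15·0.6000 / (0.15·0.6000 + 0.8·0.4000) ≈ 0.2195
After a geochemical assay='anomalous': P(ore) = 0.8·0.2195 / (0.8·0.2195 + 0.15·0.7805) ≈ 0.6000
After a magnetic survey='anomalous': P(ore) = 0.85·0.6000 / (0.85·0.6000 + 0.2·0.4000) ≈ 0.8644

0.8644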